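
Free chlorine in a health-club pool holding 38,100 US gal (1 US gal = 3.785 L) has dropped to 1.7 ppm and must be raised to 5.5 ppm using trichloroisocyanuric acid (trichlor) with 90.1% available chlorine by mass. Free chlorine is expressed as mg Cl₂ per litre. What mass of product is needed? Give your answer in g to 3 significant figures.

608 g

Volume: 38,100 US gal × 3.785 L/gal = 144,208 L.
Chlorine deficit: 5.5 − 1.7 = 3.8 ppm = 3.8 mg/L as Cl₂.
Cl₂ equivalent needed: 3.8 mg/L × 144,208 L = 548,000 mg = 548 g.
Product at 90.1% available chlorine: 548 / 0.901 = 608.2 g.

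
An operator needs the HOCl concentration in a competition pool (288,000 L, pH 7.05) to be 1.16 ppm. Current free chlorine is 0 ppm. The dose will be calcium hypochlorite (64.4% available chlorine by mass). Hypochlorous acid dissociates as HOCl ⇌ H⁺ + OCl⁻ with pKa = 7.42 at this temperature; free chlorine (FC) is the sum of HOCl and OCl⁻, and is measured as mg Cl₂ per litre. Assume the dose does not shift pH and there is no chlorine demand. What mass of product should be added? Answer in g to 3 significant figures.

[OCl⁻]/[HOCl] = 10^(pH − pKa) = 10^(7.05 − 7.42) = 0.4266; fraction as HOCl = 1/(1 + 0.4266) = 0.701.
Free chlorine required for 1.16 ppm HOCl: 1.16 / 0.701 = 1.655 ppm.
FC to add: 1.655 − 0 = 1.655 mg/L as Cl₂.
Cl₂ equivalent: 1.655 mg/L × 288,000 L = 476.6 g.
Product at 64.4% available Cl: 476.6 / 0.644 = 740 g.

740 g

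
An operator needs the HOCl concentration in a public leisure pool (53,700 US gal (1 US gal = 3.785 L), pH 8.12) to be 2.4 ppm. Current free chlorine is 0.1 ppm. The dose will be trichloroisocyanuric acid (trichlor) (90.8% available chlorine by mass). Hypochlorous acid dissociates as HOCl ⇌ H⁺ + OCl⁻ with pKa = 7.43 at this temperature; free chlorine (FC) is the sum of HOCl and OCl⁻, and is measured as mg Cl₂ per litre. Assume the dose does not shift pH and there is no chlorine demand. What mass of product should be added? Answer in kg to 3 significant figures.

3.15 kg

Volume: 53,700 US gal × 3.785 L/gal = 203,254 L.
[OCl⁻]/[HOCl] = 10^(pH − pKa) = 10^(8.12 − 7.43) = 4.898; fraction as HOCl = 1/(1 + 4.898) = 0.1696.
Free chlorine required for 2.4 ppm HOCl: 2.4 / 0.1696 = 14.15 ppm.
FC to add: 14.15 − 0.1 = 14.05 mg/L as Cl₂.
Cl₂ equivalent: 14.05 mg/L × 203,254 L = 2857 g.
Product at 90.8% available Cl: 2857 / 0.908 = 3146 g.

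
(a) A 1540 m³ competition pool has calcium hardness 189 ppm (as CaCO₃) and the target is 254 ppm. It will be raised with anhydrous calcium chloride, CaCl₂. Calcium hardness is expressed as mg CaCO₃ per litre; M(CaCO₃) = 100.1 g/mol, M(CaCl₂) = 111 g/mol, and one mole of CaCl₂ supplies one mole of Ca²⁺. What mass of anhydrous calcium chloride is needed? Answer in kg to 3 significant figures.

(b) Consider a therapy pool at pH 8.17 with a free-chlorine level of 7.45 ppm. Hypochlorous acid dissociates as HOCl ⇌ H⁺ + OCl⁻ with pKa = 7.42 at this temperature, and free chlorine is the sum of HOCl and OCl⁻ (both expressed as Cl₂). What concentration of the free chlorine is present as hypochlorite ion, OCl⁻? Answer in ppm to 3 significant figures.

(a) Volume: 1540 m³ = 1,540,000 L.
(a) Hardness to add: (254 − 189) = 65 mg/L as CaCO₃ × 1,540,000 L = 100,100 g as CaCO₃.
(a) Moles of Ca²⁺ (1 mol Ca²⁺ ≡ 1 mol CaCO₃): 100,100 / 100.1 g/mol = 1000 mol.
(a) Mass of CaCl₂: 1000 × 111 = 111,000 g.

(b) [OCl⁻]/[HOCl] = 10^(pH − pKa) = 10^(8.17 − 7.42) = 10^0.75 = 5.623.
(b) Fraction as HOCl = 1 / (1 + 5.623) = 0.151.
(b) OCl⁻ = (1 − 0.151) × 7.45 ppm = 6.325 ppm.

(a) 111 kg; (b) 6.33 ppm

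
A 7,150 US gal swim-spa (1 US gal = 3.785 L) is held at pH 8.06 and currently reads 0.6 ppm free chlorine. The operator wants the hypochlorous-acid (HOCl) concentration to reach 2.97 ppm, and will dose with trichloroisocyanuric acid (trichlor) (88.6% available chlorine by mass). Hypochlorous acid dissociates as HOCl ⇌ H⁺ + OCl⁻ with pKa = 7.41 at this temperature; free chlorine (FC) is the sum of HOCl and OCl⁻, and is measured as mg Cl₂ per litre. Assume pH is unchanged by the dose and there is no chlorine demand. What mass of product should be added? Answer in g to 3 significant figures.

478 g

Volume: 7,150 US gal × 3.785 L/gal = 27,063 L.
[OCl⁻]/[HOCl] = 10^(pH − pKa) = 10^(8.06 − 7.41) = 4.467; fraction as HOCl = 1/(1 + 4.467) = 0.1829.
Free chlorine required for 2.97 ppm HOCl: 2.97 / 0.1829 = 16.24 ppm.
FC to add: 16.24 − 0.6 = 15.64 mg/L as Cl₂.
Cl₂ equivalent: 15.64 mg/L × 27,063 L = 423.2 g.
Product at 88.6% available Cl: 423.2 / 0.886 = 477.6 g.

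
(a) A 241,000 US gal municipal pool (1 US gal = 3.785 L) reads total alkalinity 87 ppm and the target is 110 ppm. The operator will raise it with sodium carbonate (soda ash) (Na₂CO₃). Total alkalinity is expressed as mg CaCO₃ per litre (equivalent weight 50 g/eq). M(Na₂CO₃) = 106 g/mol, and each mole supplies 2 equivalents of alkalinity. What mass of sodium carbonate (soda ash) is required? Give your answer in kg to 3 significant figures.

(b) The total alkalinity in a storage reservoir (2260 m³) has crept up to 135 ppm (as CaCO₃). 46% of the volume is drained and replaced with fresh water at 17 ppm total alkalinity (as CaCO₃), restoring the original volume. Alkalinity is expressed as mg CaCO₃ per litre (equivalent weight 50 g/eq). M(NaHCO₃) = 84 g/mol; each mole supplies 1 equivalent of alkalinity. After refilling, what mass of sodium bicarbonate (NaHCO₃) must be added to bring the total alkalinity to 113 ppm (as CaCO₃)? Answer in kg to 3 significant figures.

(a) 22.2 kg; (b) 123 kg

(a) Volume: 241,000 US gal × 3.785 L/gal = 912,185 L.
(a) Alkalinity to add: (110 − 87) = 23 mg/L as CaCO₃ × 912,185 L = 20,980 g as CaCO₃.
(a) Equivalents: 20,980 g ÷ 50 g/eq = 419.6 eq.
(a) Each mole of Na₂CO₃ supplies 2 eq, so 419.6 / 2 = 209.8 mol.
(a) Mass: 209.8 mol × 106 g/mol = 22,240 g.

(b) Volume: 2260 m³ = 2,260,000 L.
(b) After draining 46% and refilling: 135 × 0.54 + 17 × 0.46 = 80.72 ppm.
(b) Deficit to target: 113 − 80.72 = 32.28 mg/L.
(b) As CaCO₃: 32.28 mg/L × 2,260,000 L = 72,950 g; ÷ 50 g/eq ÷ 1 = 1459 mol NaHCO₃.
(b) Mass: 1459 × 84 = 122,600 g.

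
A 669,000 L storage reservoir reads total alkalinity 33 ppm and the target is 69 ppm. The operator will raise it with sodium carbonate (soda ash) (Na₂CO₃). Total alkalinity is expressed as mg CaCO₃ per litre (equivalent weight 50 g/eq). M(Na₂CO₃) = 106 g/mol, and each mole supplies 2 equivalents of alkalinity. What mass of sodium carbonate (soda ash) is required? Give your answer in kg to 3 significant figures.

25.5 kg

Alkalinity to add: (69 − 33) = 36 mg/L as CaCO₃ × 669,000 L = 24,080 g as CaCO₃.
Equivalents: 24,080 g ÷ 50 g/eq = 481.7 eq.
Each mole of Na₂CO₃ supplies 2 eq, so 481.7 / 2 = 240.8 mol.
Mass: 240.8 mol × 106 g/mol = 25,530 g.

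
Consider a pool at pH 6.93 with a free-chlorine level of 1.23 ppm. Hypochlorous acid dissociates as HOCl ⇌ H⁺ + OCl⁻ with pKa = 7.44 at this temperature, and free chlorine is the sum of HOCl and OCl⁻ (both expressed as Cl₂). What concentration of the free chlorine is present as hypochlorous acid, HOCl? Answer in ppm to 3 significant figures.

0.940 ppm

[OCl⁻]/[HOCl] = 10^(pH − pKa) = 10^(6.93 − 7.44) = 10^-0.51 = 0.309.
Fraction as HOCl = 1 / (1 + 0.309) = 0.7639.
HOCl = 0.7639 × 1.23 ppm = 0.9396 ppm.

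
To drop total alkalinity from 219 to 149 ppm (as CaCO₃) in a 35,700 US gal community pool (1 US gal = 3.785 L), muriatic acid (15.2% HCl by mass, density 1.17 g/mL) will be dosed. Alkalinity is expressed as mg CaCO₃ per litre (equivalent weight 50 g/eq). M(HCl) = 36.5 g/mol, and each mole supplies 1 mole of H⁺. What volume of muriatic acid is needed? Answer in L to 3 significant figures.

38.8 L

Volume: 35,700 US gal × 3.785 L/gal = 135,124 L.
Alkalinity to neutralize: (219 − 149) = 70 mg/L as CaCO₃ × 135,124 L = 9459 g as CaCO₃.
Equivalents of H⁺ required: 9459 ÷ 50 g/eq = 189.2 eq = 189.2 mol HCl.
Mass of HCl: 189.2 × 36.5 = 6905 g.
Mass of 15.2% solution: 6905 / 0.152 = 45,430 g.
Volume: 45,430 g ÷ 1.17 g/mL = 38,830 mL.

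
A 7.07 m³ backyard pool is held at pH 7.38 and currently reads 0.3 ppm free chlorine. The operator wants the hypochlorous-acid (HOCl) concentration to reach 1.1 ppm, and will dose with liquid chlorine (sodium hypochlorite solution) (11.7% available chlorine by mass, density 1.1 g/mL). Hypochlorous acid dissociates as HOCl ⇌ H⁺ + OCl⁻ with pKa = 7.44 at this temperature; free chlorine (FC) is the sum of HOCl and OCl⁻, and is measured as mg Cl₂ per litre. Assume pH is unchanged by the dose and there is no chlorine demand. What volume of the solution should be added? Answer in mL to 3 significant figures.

Volume: 7.07 m³ = 7,070 L.
[OCl⁻]/[HOCl] = 10^(pH − pKa) = 10^(7.38 − 7.44) = 0.871; fraction as HOCl = 1/(1 + 0.871) = 0.5345.
Free chlorine required for 1.1 ppm HOCl: 1.1 / 0.5345 = 2.058 ppm.
FC to add: 2.058 − 0.3 = 1.758 mg/L as Cl₂.
Cl₂ equivalent: 1.758 mg/L × 7,070 L = 12.43 g.
Product at 11.7% available Cl: 12.43 / 0.117 = 106.2 g.
Volume: 106.2 g ÷ 1.1 g/mL = 96.58 mL.

96.6 mL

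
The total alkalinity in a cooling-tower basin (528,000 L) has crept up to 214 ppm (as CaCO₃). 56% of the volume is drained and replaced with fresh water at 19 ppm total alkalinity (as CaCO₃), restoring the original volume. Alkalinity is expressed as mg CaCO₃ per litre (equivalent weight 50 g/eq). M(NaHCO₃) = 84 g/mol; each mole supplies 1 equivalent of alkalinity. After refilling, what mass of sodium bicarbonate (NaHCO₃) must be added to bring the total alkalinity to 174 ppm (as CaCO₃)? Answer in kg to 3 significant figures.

61.4 kg

After draining 56% and refilling: 214 × 0.44 + 19 × 0.56 = 104.8 ppm.
Deficit to target: 174 − 104.8 = 69.2 mg/L.
As CaCO₃: 69.2 mg/L × 528,000 L = 36,540 g; ÷ 50 g/eq ÷ 1 = 730.8 mol NaHCO₃.
Mass: 730.8 × 84 = 61,380 g.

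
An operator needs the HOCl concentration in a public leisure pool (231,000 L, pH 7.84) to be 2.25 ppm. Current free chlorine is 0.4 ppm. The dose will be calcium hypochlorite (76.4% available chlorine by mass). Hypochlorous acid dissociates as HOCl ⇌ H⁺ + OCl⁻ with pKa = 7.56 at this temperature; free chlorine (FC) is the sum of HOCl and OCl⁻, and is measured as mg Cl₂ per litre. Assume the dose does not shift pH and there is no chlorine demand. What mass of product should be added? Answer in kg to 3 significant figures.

[OCl⁻]/[HOCl] = 10^(pH − pKa) = 10^(7.84 − 7.56) = 1.905; fraction as HOCl = 1/(1 + 1.905) = 0.3442.
Free chlorine required for 2.25 ppm HOCl: 2.25 / 0.3442 = 6.537 ppm.
FC to add: 6.537 − 0.4 = 6.137 mg/L as Cl₂.
Cl₂ equivalent: 6.137 mg/L × 231,000 L = 1418 g.
Product at 76.4% available Cl: 1418 / 0.764 = 1856 g.

1.86 kg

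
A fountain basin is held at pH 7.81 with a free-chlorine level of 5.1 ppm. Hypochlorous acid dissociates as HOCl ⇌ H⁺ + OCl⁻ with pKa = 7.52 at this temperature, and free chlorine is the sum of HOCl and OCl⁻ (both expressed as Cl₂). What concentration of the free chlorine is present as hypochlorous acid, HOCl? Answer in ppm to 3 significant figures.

[OCl⁻]/[HOCl] = 10^(pH − pKa) = 10^(7.81 − 7.52) = 10^0.29 = 1.95.
Fraction as HOCl = 1 / (1 + 1.95) = 0.339.
HOCl = 0.339 × 5.1 ppm = 1.729 ppm.

1.73 ppm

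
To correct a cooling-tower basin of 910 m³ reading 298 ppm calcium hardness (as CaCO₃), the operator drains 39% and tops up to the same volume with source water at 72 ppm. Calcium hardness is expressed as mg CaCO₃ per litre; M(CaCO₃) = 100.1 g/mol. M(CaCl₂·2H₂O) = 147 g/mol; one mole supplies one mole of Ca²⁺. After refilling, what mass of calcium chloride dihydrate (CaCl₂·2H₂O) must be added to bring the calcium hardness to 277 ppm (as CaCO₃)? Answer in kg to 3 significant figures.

Volume: 910 m³ = 910,000 L.
After draining 39% and refilling: 298 × 0.61 + 72 × 0.39 = 209.86 ppm.
Deficit to target: 277 − 209.86 = 67.14 mg/L.
As CaCO₃: 67.14 mg/L × 910,000 L = 61,100 g; ÷ 100.1 = 610.4 mol Ca²⁺.
Mass: 610.4 × 147 = 89,720 g.

89.7 kg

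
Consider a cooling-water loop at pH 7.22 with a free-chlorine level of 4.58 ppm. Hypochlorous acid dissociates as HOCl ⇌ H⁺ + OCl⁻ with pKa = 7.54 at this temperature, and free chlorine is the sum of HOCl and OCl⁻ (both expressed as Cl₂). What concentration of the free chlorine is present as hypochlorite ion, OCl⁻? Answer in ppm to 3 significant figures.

[OCl⁻]/[HOCl] = 10^(pH − pKa) = 10^(7.22 − 7.54) = 10^-0.32 = 0.4786.
Fraction as HOCl = 1 / (1 + 0.4786) = 0.6763.
OCl⁻ = (1 − 0.6763) × 4.58 ppm = 1.483 ppm.

1.48 ppm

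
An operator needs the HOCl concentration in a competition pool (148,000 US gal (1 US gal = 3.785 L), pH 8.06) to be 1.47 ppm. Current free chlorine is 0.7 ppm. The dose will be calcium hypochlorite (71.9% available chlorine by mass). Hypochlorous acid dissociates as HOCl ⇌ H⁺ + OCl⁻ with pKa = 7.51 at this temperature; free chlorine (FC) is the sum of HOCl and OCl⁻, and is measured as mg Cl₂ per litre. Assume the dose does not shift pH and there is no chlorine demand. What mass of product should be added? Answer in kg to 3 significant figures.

4.66 kg

Volume: 148,000 US gal × 3.785 L/gal = 560,180 L.
[OCl⁻]/[HOCl] = 10^(pH − pKa) = 10^(8.06 − 7.51) = 3.548; fraction as HOCl = 1/(1 + 3.548) = 0.2199.
Free chlorine required for 1.47 ppm HOCl: 1.47 / 0.2199 = 6.686 ppm.
FC to add: 6.686 − 0.7 = 5.986 mg/L as Cl₂.
Cl₂ equivalent: 5.986 mg/L × 560,180 L = 3353 g.
Product at 71.9% available Cl: 3353 / 0.719 = 4664 g.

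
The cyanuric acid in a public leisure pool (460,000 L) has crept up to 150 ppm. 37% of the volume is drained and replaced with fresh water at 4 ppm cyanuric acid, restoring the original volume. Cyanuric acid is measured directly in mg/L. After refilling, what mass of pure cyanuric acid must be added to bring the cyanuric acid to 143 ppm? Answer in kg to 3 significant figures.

After draining 37% and refilling: 150 × 0.63 + 4 × 0.37 = 95.98 ppm.
Deficit to target: 143 − 95.98 = 47.02 mg/L.
Mass: 47.02 mg/L × 460,000 L = 21,630 g cyanuric acid.

21.6 kg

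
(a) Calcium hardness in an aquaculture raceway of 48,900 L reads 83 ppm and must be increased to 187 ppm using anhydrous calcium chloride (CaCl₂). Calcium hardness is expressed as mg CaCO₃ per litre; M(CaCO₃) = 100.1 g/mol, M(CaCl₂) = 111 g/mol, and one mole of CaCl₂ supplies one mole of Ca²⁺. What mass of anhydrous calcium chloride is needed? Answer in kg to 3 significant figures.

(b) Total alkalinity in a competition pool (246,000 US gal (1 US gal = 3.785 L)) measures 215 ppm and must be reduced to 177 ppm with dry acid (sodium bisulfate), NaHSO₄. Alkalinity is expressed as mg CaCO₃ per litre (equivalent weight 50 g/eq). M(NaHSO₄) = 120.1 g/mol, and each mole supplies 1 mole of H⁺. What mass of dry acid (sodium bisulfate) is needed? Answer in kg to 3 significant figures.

(a) 5.64 kg; (b) 85.0 kg

(a) Hardness to add: (187 − 83) = 104 mg/L as CaCO₃ × 48,900 L = 5086 g as CaCO₃.
(a) Moles of Ca²⁺ (1 mol Ca²⁺ ≡ 1 mol CaCO₃): 5086 / 100.1 g/mol = 50.81 mol.
(a) Mass of CaCl₂: 50.81 × 111 = 5639 g.

(b) Volume: 246,000 US gal × 3.785 L/gal = 931,110 L.
(b) Alkalinity to neutralize: (215 − 177) = 38 mg/L as CaCO₃ × 931,110 L = 35,380 g as CaCO₃.
(b) Equivalents of H⁺ required: 35,380 ÷ 50 g/eq = 707.6 eq = 707.6 mol NaHSO₄.
(b) Mass of NaHSO₄: 707.6 × 120.1 = 84,990 g.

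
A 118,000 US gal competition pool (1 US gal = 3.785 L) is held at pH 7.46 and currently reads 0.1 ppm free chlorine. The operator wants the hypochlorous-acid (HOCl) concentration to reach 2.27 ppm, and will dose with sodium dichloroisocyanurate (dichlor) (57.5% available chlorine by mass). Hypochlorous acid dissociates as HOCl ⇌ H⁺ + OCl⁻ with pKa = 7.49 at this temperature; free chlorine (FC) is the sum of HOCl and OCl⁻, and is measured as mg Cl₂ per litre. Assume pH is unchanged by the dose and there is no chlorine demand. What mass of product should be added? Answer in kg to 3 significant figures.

Volume: 118,000 US gal × 3.785 L/gal = 446,630 L.
[OCl⁻]/[HOCl] = 10^(pH − pKa) = 10^(7.46 − 7.49) = 0.9333; fraction as HOCl = 1/(1 + 0.9333) = 0.5173.
Free chlorine required for 2.27 ppm HOCl: 2.27 / 0.5173 = 4.388 ppm.
FC to add: 4.388 − 0.1 = 4.288 mg/L as Cl₂.
Cl₂ equivalent: 4.288 mg/L × 446,630 L = 1915 g.
Product at 57.5% available Cl: 1915 / 0.575 = 3331 g.

3.33 kg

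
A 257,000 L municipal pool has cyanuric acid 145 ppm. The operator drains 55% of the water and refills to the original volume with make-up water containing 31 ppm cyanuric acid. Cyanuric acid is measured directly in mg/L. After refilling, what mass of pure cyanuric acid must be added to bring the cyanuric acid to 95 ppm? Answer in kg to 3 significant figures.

After draining 55% and refilling: 145 × 0.45 + 31 × 0.55 = 82.3 ppm.
Deficit to target: 95 − 82.3 = 12.7 mg/L.
Mass: 12.7 mg/L × 257,000 L = 3264 g cyanuric acid.

3.26 kg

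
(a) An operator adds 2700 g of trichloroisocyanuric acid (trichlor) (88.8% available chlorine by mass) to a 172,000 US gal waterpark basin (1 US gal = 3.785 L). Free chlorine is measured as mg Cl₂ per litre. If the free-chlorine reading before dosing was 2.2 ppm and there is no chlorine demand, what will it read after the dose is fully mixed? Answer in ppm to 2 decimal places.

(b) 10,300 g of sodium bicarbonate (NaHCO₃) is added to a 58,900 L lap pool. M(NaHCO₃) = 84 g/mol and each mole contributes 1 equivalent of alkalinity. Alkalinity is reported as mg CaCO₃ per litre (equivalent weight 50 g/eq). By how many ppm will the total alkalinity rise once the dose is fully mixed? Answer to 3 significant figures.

(a) Volume: 172,000 US gal × 3.785 L/gal = 651,020 L.
(a) Available chlorine delivered: 2700 g × 0.888 = 2398 g as Cl₂.
(a) Concentration rise: 2398 g / 651,020 L = 3.683 mg/L = 3.68 ppm.
(a) Final FC: 2.2 + 3.68 = 5.88 ppm.

(b) Moles of NaHCO₃: 10,300 g ÷ 84 g/mol = 122.6 mol → 122.6 eq of alkalinity.
(b) As CaCO₃: 122.6 eq × 50 g/eq = 6131 g.
(b) Rise: 6131 g / 58,900 L × 1000 = 104.1 mg/L.

(a) 5.88 ppm; (b) 104 ppm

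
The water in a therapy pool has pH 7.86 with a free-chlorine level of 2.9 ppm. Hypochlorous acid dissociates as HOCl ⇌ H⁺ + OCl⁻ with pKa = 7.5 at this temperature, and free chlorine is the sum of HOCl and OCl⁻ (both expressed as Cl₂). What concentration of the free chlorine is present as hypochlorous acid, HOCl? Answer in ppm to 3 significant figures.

0.881 ppm

[OCl⁻]/[HOCl] = 10^(pH − pKa) = 10^(7.86 − 7.5) = 10^0.36 = 2.291.
Fraction as HOCl = 1 / (1 + 2.291) = 0.3039.
HOCl = 0.3039 × 2.9 ppm = 0.8812 ppm.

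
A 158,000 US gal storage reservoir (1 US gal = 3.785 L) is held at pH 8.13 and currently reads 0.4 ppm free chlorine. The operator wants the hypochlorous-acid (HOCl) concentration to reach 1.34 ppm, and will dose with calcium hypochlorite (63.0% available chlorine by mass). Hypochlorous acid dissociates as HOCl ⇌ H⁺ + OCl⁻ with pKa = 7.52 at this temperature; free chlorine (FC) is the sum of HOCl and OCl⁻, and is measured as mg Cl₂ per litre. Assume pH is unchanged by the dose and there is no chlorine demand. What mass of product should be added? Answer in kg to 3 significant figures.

6.07 kg

Volume: 158,000 US gal × 3.785 L/gal = 598,030 L.
[OCl⁻]/[HOCl] = 10^(pH − pKa) = 10^(8.13 − 7.52) = 4.074; fraction as HOCl = 1/(1 + 4.074) = 0.1971.
Free chlorine required for 1.34 ppm HOCl: 1.34 / 0.1971 = 6.799 ppm.
FC to add: 6.799 − 0.4 = 6.399 mg/L as Cl₂.
Cl₂ equivalent: 6.399 mg/L × 598,030 L = 3827 g.
Product at 63.0% available Cl: 3827 / 0.63 = 6074 g.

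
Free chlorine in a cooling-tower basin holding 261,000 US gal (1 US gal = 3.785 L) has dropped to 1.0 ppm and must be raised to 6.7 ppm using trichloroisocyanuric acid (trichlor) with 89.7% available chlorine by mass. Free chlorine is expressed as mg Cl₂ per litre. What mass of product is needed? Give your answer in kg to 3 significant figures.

6.28 kg

Volume: 261,000 US gal × 3.785 L/gal = 987,885 L.
Chlorine deficit: 6.7 − 1.0 = 5.7 ppm = 5.7 mg/L as Cl₂.
Cl₂ equivalent needed: 5.7 mg/L × 987,885 L = 5,631,000 mg = 5631 g.
Product at 89.7% available chlorine: 5631 / 0.897 = 6278 g.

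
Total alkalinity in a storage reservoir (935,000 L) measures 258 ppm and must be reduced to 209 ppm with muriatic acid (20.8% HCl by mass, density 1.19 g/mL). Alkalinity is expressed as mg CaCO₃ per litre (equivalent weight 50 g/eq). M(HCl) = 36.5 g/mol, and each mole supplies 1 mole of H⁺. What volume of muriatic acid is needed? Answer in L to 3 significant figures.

Alkalinity to neutralize: (258 − 209) = 49 mg/L as CaCO₃ × 935,000 L = 45,820 g as CaCO₃.
Equivalents of H⁺ required: 45,820 ÷ 50 g/eq = 916.3 eq = 916.3 mol HCl.
Mass of HCl: 916.3 × 36.5 = 33,440 g.
Mass of 20.8% solution: 33,440 / 0.208 = 160,800 g.
Volume: 160,800 g ÷ 1.19 g/mL = 135,100 mL.

135 L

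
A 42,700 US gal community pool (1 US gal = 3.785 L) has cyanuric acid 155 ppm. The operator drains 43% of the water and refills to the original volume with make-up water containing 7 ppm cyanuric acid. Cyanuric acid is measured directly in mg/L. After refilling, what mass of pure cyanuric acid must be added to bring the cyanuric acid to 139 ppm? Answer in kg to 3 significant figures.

7.70 kg

Volume: 42,700 US gal × 3.785 L/gal = 161,620 L.
After draining 43% and refilling: 155 × 0.57 + 7 × 0.43 = 91.36 ppm.
Deficit to target: 139 − 91.36 = 47.64 mg/L.
Mass: 47.64 mg/L × 161,620 L = 7700 g cyanuric acid.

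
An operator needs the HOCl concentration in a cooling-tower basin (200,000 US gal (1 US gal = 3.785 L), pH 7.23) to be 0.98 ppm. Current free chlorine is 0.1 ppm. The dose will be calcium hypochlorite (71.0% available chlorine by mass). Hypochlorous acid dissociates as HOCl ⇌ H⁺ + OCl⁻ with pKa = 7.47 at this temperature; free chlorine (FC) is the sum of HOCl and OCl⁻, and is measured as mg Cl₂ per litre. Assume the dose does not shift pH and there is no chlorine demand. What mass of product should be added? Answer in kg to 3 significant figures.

1.54 kg

Volume: 200,000 US gal × 3.785 L/gal = 757,000 L.
[OCl⁻]/[HOCl] = 10^(pH − pKa) = 10^(7.23 − 7.47) = 0.5754; fraction as HOCl = 1/(1 + 0.5754) = 0.6347.
Free chlorine required for 0.98 ppm HOCl: 0.98 / 0.6347 = 1.544 ppm.
FC to add: 1.544 − 0.1 = 1.444 mg/L as Cl₂.
Cl₂ equivalent: 1.444 mg/L × 757,000 L = 1093 g.
Product at 71.0% available Cl: 1093 / 0.71 = 1540 g.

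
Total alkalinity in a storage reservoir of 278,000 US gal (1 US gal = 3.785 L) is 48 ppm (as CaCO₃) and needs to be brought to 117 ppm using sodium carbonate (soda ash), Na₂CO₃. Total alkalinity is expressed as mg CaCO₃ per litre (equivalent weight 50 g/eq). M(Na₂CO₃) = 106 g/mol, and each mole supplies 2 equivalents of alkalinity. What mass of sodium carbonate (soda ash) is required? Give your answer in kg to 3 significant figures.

77.0 kg

Volume: 278,000 US gal × 3.785 L/gal = 1,052,230 L.
Alkalinity to add: (117 − 48) = 69 mg/L as CaCO₃ × 1,052,230 L = 72,600 g as CaCO₃.
Equivalents: 72,600 g ÷ 50 g/eq = 1452 eq.
Each mole of Na₂CO₃ supplies 2 eq, so 1452 / 2 = 726 mol.
Mass: 726 mol × 106 g/mol = 76,960 g.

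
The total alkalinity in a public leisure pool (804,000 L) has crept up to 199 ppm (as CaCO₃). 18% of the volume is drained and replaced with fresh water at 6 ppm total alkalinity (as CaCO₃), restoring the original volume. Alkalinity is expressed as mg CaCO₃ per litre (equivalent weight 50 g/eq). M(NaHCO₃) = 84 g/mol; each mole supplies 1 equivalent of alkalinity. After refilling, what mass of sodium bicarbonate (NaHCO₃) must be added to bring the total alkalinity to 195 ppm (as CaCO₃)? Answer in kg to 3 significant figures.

After draining 18% and refilling: 199 × 0.82 + 6 × 0.18 = 164.26 ppm.
Deficit to target: 195 − 164.26 = 30.74 mg/L.
As CaCO₃: 30.74 mg/L × 804,000 L = 24,710 g; ÷ 50 g/eq ÷ 1 = 494.3 mol NaHCO₃.
Mass: 494.3 × 84 = 41,520 g.

41.5 kg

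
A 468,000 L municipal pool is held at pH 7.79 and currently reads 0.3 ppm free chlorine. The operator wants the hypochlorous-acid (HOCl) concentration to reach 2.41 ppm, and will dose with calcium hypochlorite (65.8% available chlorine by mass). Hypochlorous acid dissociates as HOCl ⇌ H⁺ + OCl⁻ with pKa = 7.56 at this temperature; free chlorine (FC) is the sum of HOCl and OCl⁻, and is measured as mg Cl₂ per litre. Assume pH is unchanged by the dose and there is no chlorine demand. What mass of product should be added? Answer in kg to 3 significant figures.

4.41 kg

[OCl⁻]/[HOCl] = 10^(pH − pKa) = 10^(7.79 − 7.56) = 1.698; fraction as HOCl = 1/(1 + 1.698) = 0.3706.
Free chlorine required for 2.41 ppm HOCl: 2.41 / 0.3706 = 6.503 ppm.
FC to add: 6.503 − 0.3 = 6.203 mg/L as Cl₂.
Cl₂ equivalent: 6.203 mg/L × 468,000 L = 2903 g.
Product at 65.8% available Cl: 2903 / 0.658 = 4412 g.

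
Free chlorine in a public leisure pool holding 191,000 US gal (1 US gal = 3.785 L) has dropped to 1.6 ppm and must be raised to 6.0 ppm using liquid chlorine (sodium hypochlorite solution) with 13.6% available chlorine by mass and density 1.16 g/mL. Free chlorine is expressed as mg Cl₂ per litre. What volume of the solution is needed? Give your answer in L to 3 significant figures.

20.2 L

Volume: 191,000 US gal × 3.785 L/gal = 722,935 L.
Chlorine deficit: 6.0 − 1.6 = 4.4 ppm = 4.4 mg/L as Cl₂.
Cl₂ equivalent needed: 4.4 mg/L × 722,935 L = 3,181,000 mg = 3181 g.
Product at 13.6% available chlorine: 3181 / 0.136 = 23,390 g.
Volume at density 1.16 g/mL: 23,390 g ÷ 1.16 g/mL = 20,160 mL.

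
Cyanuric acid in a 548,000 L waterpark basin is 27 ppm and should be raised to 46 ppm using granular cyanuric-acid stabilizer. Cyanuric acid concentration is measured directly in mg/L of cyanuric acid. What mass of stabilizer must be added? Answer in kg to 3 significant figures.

CYA to add: (46 − 27) = 19 mg/L × 548,000 L = 10,410 g cyanuric acid.

10.4 kg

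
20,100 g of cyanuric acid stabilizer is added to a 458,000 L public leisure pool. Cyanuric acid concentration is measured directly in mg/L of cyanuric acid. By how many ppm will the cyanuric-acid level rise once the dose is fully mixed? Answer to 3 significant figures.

43.9 ppm

Rise: 20,100 g / 458,000 L × 1000 = 43.89 mg/L.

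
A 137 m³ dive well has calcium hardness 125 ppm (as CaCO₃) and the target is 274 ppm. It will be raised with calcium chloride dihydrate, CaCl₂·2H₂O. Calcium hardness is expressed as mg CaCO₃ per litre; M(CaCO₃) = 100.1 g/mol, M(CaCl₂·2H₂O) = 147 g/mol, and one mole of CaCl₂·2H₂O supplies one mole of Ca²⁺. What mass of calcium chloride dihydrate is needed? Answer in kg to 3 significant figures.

30.0 kg

Volume: 137 m³ = 137,000 L.
Hardness to add: (274 − 125) = 149 mg/L as CaCO₃ × 137,000 L = 20,410 g as CaCO₃.
Moles of Ca²⁺ (1 mol Ca²⁺ ≡ 1 mol CaCO₃): 20,410 / 100.1 g/mol = 203.9 mol.
Mass of CaCl₂·2H₂O: 203.9 × 147 = 29,980 g.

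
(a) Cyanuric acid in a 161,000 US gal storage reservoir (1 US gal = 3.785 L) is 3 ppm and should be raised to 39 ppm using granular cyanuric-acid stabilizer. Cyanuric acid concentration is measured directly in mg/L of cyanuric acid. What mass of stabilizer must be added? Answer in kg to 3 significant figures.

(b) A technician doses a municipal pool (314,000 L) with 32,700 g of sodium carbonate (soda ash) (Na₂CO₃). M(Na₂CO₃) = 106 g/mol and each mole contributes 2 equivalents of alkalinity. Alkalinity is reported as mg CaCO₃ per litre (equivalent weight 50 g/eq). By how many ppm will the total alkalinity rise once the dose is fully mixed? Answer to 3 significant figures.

(a) Volume: 161,000 US gal × 3.785 L/gal = 609,385 L.
(a) CYA to add: (39 − 3) = 36 mg/L × 609,385 L = 21,940 g cyanuric acid.

(b) Moles of Na₂CO₃: 32,700 g ÷ 106 g/mol = 308.5 mol → 617 eq of alkalinity.
(b) As CaCO₃: 617 eq × 50 g/eq = 30,850 g.
(b) Rise: 30,850 g / 314,000 L × 1000 = 98.25 mg/L.

(a) 21.9 kg; (b) 98.2 ppm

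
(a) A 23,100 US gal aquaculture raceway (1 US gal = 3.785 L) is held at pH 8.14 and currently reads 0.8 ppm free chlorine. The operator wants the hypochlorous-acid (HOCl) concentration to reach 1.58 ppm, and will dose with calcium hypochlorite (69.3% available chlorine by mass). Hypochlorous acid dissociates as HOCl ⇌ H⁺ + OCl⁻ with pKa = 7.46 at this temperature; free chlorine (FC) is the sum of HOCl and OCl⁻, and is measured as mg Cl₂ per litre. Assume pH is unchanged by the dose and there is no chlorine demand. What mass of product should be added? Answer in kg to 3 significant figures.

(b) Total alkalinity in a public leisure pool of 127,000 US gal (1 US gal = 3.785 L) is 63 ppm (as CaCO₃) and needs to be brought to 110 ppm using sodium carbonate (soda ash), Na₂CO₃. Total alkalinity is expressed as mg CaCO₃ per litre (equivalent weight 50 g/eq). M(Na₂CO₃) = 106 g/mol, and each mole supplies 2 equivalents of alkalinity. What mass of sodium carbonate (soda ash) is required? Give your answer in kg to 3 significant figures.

(a) Volume: 23,100 US gal × 3.785 L/gal = 87,434 L.
(a) [OCl⁻]/[HOCl] = 10^(pH − pKa) = 10^(8.14 − 7.46) = 4.786; fraction as HOCl = 1/(1 + 4.786) = 0.1728.
(a) Free chlorine required for 1.58 ppm HOCl: 1.58 / 0.1728 = 9.142 ppm.
(a) FC to add: 9.142 − 0.8 = 8.342 mg/L as Cl₂.
(a) Cl₂ equivalent: 8.342 mg/L × 87,434 L = 729.4 g.
(a) Product at 69.3% available Cl: 729.4 / 0.693 = 1053 g.

(b) Volume: 127,000 US gal × 3.785 L/gal = 480,695 L.
(b) Alkalinity to add: (110 − 63) = 47 mg/L as CaCO₃ × 480,695 L = 22,590 g as CaCO₃.
(b) Equivalents: 22,590 g ÷ 50 g/eq = 451.9 eq.
(b) Each mole of Na₂CO₃ supplies 2 eq, so 451.9 / 2 = 225.9 mol.
(b) Mass: 225.9 mol × 106 g/mol = 23,950 g.

(a) 1.05 kg; (b) 23.9 kg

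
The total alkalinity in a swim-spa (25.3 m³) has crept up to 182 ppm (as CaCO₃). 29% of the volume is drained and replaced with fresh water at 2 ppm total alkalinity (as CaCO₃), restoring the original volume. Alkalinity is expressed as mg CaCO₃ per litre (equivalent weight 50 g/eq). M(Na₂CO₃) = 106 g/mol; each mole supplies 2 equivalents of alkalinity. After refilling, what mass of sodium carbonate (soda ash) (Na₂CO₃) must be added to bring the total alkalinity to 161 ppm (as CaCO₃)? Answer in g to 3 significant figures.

Volume: 25.3 m³ = 25,300 L.
After draining 29% and refilling: 182 × 0.71 + 2 × 0.29 = 129.8 ppm.
Deficit to target: 161 − 129.8 = 31.2 mg/L.
As CaCO₃: 31.2 mg/L × 25,300 L = 789.4 g; ÷ 50 g/eq ÷ 2 = 7.894 mol Na₂CO₃.
Mass: 7.894 × 106 = 836.7 g.

837 g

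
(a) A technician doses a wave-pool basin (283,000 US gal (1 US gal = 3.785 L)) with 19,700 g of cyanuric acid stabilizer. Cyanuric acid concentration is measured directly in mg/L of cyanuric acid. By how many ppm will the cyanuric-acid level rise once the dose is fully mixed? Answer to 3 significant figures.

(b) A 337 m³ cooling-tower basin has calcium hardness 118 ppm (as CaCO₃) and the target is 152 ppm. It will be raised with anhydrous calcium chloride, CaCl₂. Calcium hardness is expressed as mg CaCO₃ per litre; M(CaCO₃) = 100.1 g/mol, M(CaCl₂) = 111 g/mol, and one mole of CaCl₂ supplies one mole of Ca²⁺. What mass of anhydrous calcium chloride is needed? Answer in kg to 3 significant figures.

(a) 18.4 ppm; (b) 12.7 kg

(a) Volume: 283,000 US gal × 3.785 L/gal = 1,071,155 L.
(a) Rise: 19,700 g / 1,071,155 L × 1000 = 18.39 mg/L.

(b) Volume: 337 m³ = 337,000 L.
(b) Hardness to add: (152 − 118) = 34 mg/L as CaCO₃ × 337,000 L = 11,460 g as CaCO₃.
(b) Moles of Ca²⁺ (1 mol Ca²⁺ ≡ 1 mol CaCO₃): 11,460 / 100.1 g/mol = 114.5 mol.
(b) Mass of CaCl₂: 114.5 × 111 = 12,710 g.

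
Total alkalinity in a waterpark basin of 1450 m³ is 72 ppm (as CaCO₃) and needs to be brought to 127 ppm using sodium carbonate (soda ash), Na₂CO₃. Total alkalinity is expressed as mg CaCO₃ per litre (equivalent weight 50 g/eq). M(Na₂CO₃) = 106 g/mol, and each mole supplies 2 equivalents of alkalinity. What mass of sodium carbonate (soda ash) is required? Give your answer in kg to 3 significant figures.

84.5 kg

Volume: 1450 m³ = 1,450,000 L.
Alkalinity to add: (127 − 72) = 55 mg/L as CaCO₃ × 1,450,000 L = 79,750 g as CaCO₃.
Equivalents: 79,750 g ÷ 50 g/eq = 1595 eq.
Each mole of Na₂CO₃ supplies 2 eq, so 1595 / 2 = 797.5 mol.
Mass: 797.5 mol × 106 g/mol = 84,540 g.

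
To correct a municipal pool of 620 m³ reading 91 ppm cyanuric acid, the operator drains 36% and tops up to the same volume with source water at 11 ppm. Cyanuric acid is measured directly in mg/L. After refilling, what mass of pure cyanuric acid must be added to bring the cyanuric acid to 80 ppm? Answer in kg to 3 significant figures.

11.0 kg

Volume: 620 m³ = 620,000 L.
After draining 36% and refilling: 91 × 0.64 + 11 × 0.36 = 62.2 ppm.
Deficit to target: 80 − 62.2 = 17.8 mg/L.
Mass: 17.8 mg/L × 620,000 L = 11,040 g cyanuric acid.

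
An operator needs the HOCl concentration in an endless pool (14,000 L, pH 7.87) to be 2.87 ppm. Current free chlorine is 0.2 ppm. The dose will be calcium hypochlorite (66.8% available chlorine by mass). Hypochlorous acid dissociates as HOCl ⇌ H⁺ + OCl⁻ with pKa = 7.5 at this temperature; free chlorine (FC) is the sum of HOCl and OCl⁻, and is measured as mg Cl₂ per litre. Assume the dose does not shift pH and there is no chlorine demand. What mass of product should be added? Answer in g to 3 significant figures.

[OCl⁻]/[HOCl] = 10^(pH − pKa) = 10^(7.87 − 7.5) = 2.344; fraction as HOCl = 1/(1 + 2.344) = 0.299.
Free chlorine required for 2.87 ppm HOCl: 2.87 / 0.299 = 9.598 ppm.
FC to add: 9.598 − 0.2 = 9.398 mg/L as Cl₂.
Cl₂ equivalent: 9.398 mg/L × 14,000 L = 131.6 g.
Product at 66.8% available Cl: 131.6 / 0.668 = 197 g.

197 g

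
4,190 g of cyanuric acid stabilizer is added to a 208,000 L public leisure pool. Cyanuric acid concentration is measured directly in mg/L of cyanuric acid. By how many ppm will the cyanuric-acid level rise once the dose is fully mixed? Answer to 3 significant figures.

20.1 ppm

Rise: 4,190 g / 208,000 L × 1000 = 20.14 mg/L.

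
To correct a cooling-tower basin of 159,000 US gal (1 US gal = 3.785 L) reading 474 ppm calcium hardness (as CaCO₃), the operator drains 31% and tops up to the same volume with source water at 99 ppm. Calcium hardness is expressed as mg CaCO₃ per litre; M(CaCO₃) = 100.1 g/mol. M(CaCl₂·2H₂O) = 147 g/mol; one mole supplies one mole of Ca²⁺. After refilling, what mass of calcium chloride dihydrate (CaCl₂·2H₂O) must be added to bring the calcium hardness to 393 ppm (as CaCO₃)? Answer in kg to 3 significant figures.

31.2 kg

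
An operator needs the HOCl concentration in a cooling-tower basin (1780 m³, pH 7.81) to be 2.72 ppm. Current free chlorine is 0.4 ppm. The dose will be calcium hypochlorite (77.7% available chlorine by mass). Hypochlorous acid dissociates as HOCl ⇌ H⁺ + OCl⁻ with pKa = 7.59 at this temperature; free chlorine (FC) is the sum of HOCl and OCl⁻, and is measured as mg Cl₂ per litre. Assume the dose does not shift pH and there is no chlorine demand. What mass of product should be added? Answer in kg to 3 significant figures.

Volume: 1780 m³ = 1,780,000 L.
[OCl⁻]/[HOCl] = 10^(pH − pKa) = 10^(7.81 − 7.59) = 1.66; fraction as HOCl = 1/(1 + 1.66) = 0.376.
Free chlorine required for 2.72 ppm HOCl: 2.72 / 0.376 = 7.234 ppm.
FC to add: 7.234 − 0.4 = 6.834 mg/L as Cl₂.
Cl₂ equivalent: 6.834 mg/L × 1,780,000 L = 12,160 g.
Product at 77.7% available Cl: 12,160 / 0.777 = 15,660 g.

15.7 kg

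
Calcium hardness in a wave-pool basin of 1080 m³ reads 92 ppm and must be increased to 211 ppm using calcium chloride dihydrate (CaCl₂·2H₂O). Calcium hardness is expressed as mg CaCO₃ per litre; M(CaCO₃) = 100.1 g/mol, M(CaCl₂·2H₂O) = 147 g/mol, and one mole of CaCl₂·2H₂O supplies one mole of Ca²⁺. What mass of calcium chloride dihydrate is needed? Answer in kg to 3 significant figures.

Volume: 1080 m³ = 1,080,000 L.
Hardness to add: (211 − 92) = 119 mg/L as CaCO₃ × 1,080,000 L = 128,500 g as CaCO₃.
Moles of Ca²⁺ (1 mol Ca²⁺ ≡ 1 mol CaCO₃): 128,500 / 100.1 g/mol = 1284 mol.
Mass of CaCl₂·2H₂O: 1284 × 147 = 188,700 g.

189 kg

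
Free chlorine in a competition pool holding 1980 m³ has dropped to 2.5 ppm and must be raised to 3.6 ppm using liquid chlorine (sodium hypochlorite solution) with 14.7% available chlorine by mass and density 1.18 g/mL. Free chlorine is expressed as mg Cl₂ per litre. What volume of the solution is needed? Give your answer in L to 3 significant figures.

12.6 L

Volume: 1980 m³ = 1,980,000 L.
Chlorine deficit: 3.6 − 2.5 = 1.1 ppm = 1.1 mg/L as Cl₂.
Cl₂ equivalent needed: 1.1 mg/L × 1,980,000 L = 2,178,000 mg = 2178 g.
Product at 14.7% available chlorine: 2178 / 0.147 = 14,820 g.
Volume at density 1.18 g/mL: 14,820 g ÷ 1.18 g/mL = 12,560 mL.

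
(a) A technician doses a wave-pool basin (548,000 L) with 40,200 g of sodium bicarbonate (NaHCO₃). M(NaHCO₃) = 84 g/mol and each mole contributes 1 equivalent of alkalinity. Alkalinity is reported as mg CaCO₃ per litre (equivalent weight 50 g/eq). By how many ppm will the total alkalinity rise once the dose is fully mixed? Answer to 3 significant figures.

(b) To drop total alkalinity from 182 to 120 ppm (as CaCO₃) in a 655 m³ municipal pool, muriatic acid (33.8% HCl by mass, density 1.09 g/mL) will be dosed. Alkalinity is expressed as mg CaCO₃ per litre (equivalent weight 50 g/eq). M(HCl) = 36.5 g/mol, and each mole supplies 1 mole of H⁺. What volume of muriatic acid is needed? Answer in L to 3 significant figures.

(a) Moles of NaHCO₃: 40,200 g ÷ 84 g/mol = 478.6 mol → 478.6 eq of alkalinity.
(a) As CaCO₃: 478.6 eq × 50 g/eq = 23,930 g.
(a) Rise: 23,930 g / 548,000 L × 1000 = 43.67 mg/L.

(b) Volume: 655 m³ = 655,000 L.
(b) Alkalinity to neutralize: (182 − 120) = 62 mg/L as CaCO₃ × 655,000 L = 40,610 g as CaCO₃.
(b) Equivalents of H⁺ required: 40,610 ÷ 50 g/eq = 812.2 eq = 812.2 mol HCl.
(b) Mass of HCl: 812.2 × 36.5 = 29,650 g.
(b) Mass of 33.8% solution: 29,650 / 0.338 = 87,710 g.
(b) Volume: 87,710 g ÷ 1.09 g/mL = 80,470 mL.

(a) 43.7 ppm; (b) 80.5 L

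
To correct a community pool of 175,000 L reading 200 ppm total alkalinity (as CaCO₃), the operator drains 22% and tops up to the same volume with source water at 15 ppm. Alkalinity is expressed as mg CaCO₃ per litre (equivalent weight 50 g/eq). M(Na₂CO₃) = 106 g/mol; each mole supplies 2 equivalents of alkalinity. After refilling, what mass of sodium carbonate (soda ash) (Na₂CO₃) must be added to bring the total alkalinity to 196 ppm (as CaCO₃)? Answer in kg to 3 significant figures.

6.81 kg

After draining 22% and refilling: 200 × 0.78 + 15 × 0.22 = 159.3 ppm.
Deficit to target: 196 − 159.3 = 36.7 mg/L.
As CaCO₃: 36.7 mg/L × 175,000 L = 6422 g; ÷ 50 g/eq ÷ 2 = 64.22 mol Na₂CO₃.
Mass: 64.22 × 106 = 6808 g.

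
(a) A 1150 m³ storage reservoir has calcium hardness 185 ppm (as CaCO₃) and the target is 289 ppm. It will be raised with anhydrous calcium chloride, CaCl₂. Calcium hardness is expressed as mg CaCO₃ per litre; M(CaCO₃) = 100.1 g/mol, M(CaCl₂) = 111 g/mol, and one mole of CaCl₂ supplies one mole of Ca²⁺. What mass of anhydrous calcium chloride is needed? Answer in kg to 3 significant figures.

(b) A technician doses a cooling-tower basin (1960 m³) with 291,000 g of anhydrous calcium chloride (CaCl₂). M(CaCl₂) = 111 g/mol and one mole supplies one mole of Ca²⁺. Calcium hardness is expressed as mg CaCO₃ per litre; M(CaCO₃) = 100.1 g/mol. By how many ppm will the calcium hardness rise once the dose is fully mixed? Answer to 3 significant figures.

(a) 133 kg; (b) 134 ppm

(a) Volume: 1150 m³ = 1,150,000 L.
(a) Hardness to add: (289 − 185) = 104 mg/L as CaCO₃ × 1,150,000 L = 119,600 g as CaCO₃.
(a) Moles of Ca²⁺ (1 mol Ca²⁺ ≡ 1 mol CaCO₃): 119,600 / 100.1 g/mol = 1195 mol.
(a) Mass of CaCl₂: 1195 × 111 = 132,600 g.

(b) Volume: 1960 m³ = 1,960,000 L.
(b) Moles of Ca²⁺: 291,000 g ÷ 111 g/mol = 2622 mol.
(b) As CaCO₃: 2622 mol × 100.1 g/mol = 262,400 g.
(b) Rise: 262,400 g / 1,960,000 L × 1000 = 133.9 mg/L.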